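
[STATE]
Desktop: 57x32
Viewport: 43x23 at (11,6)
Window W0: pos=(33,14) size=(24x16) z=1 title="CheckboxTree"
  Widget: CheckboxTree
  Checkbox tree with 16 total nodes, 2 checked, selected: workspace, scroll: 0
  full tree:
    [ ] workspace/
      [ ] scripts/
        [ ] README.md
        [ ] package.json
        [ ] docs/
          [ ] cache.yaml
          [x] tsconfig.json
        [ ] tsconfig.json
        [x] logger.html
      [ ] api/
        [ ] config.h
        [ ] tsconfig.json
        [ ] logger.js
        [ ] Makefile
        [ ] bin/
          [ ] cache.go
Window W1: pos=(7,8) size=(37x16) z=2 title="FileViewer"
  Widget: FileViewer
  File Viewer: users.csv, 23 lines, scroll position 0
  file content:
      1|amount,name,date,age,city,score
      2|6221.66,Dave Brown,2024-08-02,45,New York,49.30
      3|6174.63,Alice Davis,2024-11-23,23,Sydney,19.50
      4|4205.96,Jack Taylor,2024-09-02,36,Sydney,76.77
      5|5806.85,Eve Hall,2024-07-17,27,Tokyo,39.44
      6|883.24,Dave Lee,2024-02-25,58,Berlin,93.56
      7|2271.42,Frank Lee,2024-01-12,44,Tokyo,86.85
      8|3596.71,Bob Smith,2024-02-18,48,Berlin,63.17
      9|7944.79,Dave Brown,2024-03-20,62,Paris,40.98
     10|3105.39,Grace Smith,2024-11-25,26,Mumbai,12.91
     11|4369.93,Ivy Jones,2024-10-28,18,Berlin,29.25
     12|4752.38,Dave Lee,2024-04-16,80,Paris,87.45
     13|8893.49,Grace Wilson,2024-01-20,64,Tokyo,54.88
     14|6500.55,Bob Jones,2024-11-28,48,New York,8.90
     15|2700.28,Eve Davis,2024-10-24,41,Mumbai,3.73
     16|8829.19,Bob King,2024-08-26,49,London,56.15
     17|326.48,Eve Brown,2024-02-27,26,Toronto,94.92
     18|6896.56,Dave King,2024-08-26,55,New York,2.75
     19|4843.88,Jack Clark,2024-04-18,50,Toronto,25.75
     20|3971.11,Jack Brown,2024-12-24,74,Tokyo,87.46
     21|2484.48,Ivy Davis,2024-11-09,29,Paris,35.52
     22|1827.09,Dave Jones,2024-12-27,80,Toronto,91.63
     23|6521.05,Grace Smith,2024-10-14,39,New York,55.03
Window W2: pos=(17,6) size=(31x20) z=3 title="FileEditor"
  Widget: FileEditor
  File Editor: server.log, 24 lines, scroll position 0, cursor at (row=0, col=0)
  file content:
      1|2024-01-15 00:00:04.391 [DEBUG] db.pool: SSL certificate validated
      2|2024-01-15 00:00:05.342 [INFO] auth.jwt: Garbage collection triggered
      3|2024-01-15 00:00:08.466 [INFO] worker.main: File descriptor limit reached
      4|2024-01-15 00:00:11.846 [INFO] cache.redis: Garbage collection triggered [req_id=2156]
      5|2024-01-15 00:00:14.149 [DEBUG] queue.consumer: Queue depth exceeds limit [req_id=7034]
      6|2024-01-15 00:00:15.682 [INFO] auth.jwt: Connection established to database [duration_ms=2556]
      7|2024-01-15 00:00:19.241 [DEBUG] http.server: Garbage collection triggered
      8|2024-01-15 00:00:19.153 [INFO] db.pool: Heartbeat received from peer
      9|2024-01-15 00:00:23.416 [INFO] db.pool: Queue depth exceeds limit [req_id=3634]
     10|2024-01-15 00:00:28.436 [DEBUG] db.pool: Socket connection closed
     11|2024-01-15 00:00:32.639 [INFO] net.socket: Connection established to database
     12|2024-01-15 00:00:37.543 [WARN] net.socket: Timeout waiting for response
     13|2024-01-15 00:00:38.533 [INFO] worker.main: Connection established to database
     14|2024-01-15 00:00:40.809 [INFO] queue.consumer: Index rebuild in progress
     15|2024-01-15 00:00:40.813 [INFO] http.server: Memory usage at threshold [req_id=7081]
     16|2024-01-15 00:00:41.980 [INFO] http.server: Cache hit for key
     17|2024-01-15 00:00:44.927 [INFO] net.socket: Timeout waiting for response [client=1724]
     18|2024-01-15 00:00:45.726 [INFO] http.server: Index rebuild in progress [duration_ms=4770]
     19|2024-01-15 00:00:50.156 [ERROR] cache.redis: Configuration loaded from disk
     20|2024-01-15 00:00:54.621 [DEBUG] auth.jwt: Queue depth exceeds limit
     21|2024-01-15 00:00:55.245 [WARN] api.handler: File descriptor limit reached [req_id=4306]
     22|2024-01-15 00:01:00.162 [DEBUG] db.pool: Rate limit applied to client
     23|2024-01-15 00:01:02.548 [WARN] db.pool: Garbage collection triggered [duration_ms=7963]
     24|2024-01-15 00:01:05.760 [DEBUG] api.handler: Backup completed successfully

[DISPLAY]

      ┏━━━━━━━━━━━━━━━━━━━━━━━━━━━━━┓      
      ┃ FileEditor                  ┃      
━━━━━━┠─────────────────────────────┨      
leView┃█024-01-15 00:00:04.391 [DEB▲┃      
──────┃2024-01-15 00:00:05.342 [INF█┃      
unt,na┃2024-01-15 00:00:08.466 [INF░┃      
1.66,D┃2024-01-15 00:00:11.846 [INF░┃      
4.63,A┃2024-01-15 00:00:14.149 [DEB░┃      
5.96,J┃2024-01-15 00:00:15.682 [INF░┃━━━━━━
6.85,E┃2024-01-15 00:00:19.241 [DEB░┃      
.24,Da┃2024-01-15 00:00:19.153 [INF░┃──────
1.42,F┃2024-01-15 00:00:23.416 [INF░┃/     
6.71,B┃2024-01-15 00:00:28.436 [DEB░┃/     
4.79,D┃2024-01-15 00:00:32.639 [INF░┃E.md  
5.39,G┃2024-01-15 00:00:37.543 [WAR░┃ge.jso
9.93,I┃2024-01-15 00:00:38.533 [INF░┃      
2.38,D┃2024-01-15 00:00:40.809 [INF░┃he.yam
━━━━━━┃2024-01-15 00:00:40.813 [INF░┃onfig.
      ┃2024-01-15 00:00:41.980 [INF▼┃fig.js
      ┗━━━━━━━━━━━━━━━━━━━━━━━━━━━━━┛r.html
                      ┃   [ ] api/         
                      ┃     [ ] config.h   
                      ┃     [ ] tsconfig.js


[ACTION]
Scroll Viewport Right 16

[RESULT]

   ┏━━━━━━━━━━━━━━━━━━━━━━━━━━━━━┓         
   ┃ FileEditor                  ┃         
━━━┠─────────────────────────────┨         
iew┃█024-01-15 00:00:04.391 [DEB▲┃         
───┃2024-01-15 00:00:05.342 [INF█┃         
,na┃2024-01-15 00:00:08.466 [INF░┃         
6,D┃2024-01-15 00:00:11.846 [INF░┃         
3,A┃2024-01-15 00:00:14.149 [DEB░┃         
6,J┃2024-01-15 00:00:15.682 [INF░┃━━━━━━━━┓
5,E┃2024-01-15 00:00:19.241 [DEB░┃        ┃
,Da┃2024-01-15 00:00:19.153 [INF░┃────────┨
2,F┃2024-01-15 00:00:23.416 [INF░┃/       ┃
1,B┃2024-01-15 00:00:28.436 [DEB░┃/       ┃
9,D┃2024-01-15 00:00:32.639 [INF░┃E.md    ┃
9,G┃2024-01-15 00:00:37.543 [WAR░┃ge.json ┃
3,I┃2024-01-15 00:00:38.533 [INF░┃        ┃
8,D┃2024-01-15 00:00:40.809 [INF░┃he.yaml ┃
━━━┃2024-01-15 00:00:40.813 [INF░┃onfig.js┃
   ┃2024-01-15 00:00:41.980 [INF▼┃fig.json┃
   ┗━━━━━━━━━━━━━━━━━━━━━━━━━━━━━┛r.html  ┃
                   ┃   [ ] api/           ┃
                   ┃     [ ] config.h     ┃
                   ┃     [ ] tsconfig.json┃


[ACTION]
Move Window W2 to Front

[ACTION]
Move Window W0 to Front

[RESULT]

   ┏━━━━━━━━━━━━━━━━━━━━━━━━━━━━━┓         
   ┃ FileEditor                  ┃         
━━━┠─────────────────────────────┨         
iew┃█024-01-15 00:00:04.391 [DEB▲┃         
───┃2024-01-15 00:00:05.342 [INF█┃         
,na┃2024-01-15 00:00:08.466 [INF░┃         
6,D┃2024-01-15 00:00:11.846 [INF░┃         
3,A┃2024-01-15 00:00:14.149 [DEB░┃         
6,J┃2024-01-15 00:0┏━━━━━━━━━━━━━━━━━━━━━━┓
5,E┃2024-01-15 00:0┃ CheckboxTree         ┃
,Da┃2024-01-15 00:0┠──────────────────────┨
2,F┃2024-01-15 00:0┃>[-] workspace/       ┃
1,B┃2024-01-15 00:0┃   [-] scripts/       ┃
9,D┃2024-01-15 00:0┃     [ ] README.md    ┃
9,G┃2024-01-15 00:0┃     [ ] package.json ┃
3,I┃2024-01-15 00:0┃     [-] docs/        ┃
8,D┃2024-01-15 00:0┃       [ ] cache.yaml ┃
━━━┃2024-01-15 00:0┃       [x] tsconfig.js┃
   ┃2024-01-15 00:0┃     [ ] tsconfig.json┃
   ┗━━━━━━━━━━━━━━━┃     [x] logger.html  ┃
                   ┃   [ ] api/           ┃
                   ┃     [ ] config.h     ┃
                   ┃     [ ] tsconfig.json┃


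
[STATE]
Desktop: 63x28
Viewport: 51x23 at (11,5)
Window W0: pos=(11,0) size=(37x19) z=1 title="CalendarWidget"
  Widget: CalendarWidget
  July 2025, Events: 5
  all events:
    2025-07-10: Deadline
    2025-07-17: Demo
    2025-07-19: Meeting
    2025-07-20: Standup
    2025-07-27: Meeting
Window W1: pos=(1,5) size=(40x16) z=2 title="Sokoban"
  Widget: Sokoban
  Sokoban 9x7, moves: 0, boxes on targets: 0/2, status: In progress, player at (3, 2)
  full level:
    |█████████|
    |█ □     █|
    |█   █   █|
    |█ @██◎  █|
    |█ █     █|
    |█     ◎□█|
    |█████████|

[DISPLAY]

━━━━━━━━━━━━━━━━━━━━━━━━━━━━━┓      ┃              
                             ┃      ┃              
─────────────────────────────┨      ┃              
                             ┃      ┃              
                             ┃      ┃              
                             ┃      ┃              
                             ┃      ┃              
                             ┃      ┃              
                             ┃      ┃              
                             ┃      ┃              
 0/2                         ┃      ┃              
                             ┃      ┃              
                             ┃      ┃              
                             ┃━━━━━━┛              
                             ┃                     
━━━━━━━━━━━━━━━━━━━━━━━━━━━━━┛                     
                                                   
                                                   
                                                   
                                                   
                                                   
                                                   
                                                   


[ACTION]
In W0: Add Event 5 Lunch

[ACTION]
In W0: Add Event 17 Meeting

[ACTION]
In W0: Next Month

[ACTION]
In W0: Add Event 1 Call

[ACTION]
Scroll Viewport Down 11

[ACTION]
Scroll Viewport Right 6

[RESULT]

━━━━━━━━━━━━━━━━━━━━━━━━━━━━┓      ┃               
                            ┃      ┃               
────────────────────────────┨      ┃               
                            ┃      ┃               
                            ┃      ┃               
                            ┃      ┃               
                            ┃      ┃               
                            ┃      ┃               
                            ┃      ┃               
                            ┃      ┃               
0/2                         ┃      ┃               
                            ┃      ┃               
                            ┃      ┃               
                            ┃━━━━━━┛               
                            ┃                      
━━━━━━━━━━━━━━━━━━━━━━━━━━━━┛                      
                                                   
                                                   
                                                   
                                                   
                                                   
                                                   
                                                   


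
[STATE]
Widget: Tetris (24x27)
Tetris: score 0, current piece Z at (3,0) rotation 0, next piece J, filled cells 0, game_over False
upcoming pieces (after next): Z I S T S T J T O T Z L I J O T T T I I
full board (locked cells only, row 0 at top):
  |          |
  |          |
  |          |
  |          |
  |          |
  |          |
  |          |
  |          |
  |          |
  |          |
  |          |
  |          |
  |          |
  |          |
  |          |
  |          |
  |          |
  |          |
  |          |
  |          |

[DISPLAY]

   ▓▓     │Next:        
    ▓▓    │█            
          │███          
          │             
          │             
          │             
          │Score:       
          │0            
          │             
          │             
          │             
          │             
          │             
          │             
          │             
          │             
          │             
          │             
          │             
          │             
          │             
          │             
          │             
          │             
          │             
          │             
          │             


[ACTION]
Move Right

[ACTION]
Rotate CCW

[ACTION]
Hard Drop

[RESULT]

   █      │Next:        
   ███    │▓▓           
          │ ▓▓          
          │             
          │             
          │             
          │Score:       
          │0            
          │             
          │             
          │             
          │             
          │             
          │             
          │             
          │             
          │             
     ▓    │             
    ▓▓    │             
    ▓     │             
          │             
          │             
          │             
          │             
          │             
          │             
          │             


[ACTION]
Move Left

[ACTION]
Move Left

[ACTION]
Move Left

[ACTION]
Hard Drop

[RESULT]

   ▓▓     │Next:        
    ▓▓    │████         
          │             
          │             
          │             
          │             
          │Score:       
          │0            
          │             
          │             
          │             
          │             
          │             
          │             
          │             
          │             
          │             
     ▓    │             
█   ▓▓    │             
███ ▓     │             
          │             
          │             
          │             
          │             
          │             
          │             
          │             


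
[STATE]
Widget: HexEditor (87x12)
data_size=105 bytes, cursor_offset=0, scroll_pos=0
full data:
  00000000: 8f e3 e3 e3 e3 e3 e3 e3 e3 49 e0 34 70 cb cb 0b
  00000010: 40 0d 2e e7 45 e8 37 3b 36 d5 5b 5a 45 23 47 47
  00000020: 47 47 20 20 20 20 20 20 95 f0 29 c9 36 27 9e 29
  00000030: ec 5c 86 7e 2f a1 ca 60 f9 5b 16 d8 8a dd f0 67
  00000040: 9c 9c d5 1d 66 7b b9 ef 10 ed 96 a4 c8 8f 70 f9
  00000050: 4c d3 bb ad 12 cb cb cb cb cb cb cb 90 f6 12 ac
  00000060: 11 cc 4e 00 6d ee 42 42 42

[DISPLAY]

00000000  8F e3 e3 e3 e3 e3 e3 e3  e3 49 e0 34 70 cb cb 0b  |.........I.4p...|         
00000010  40 0d 2e e7 45 e8 37 3b  36 d5 5b 5a 45 23 47 47  |@...E.7;6.[ZE#GG|         
00000020  47 47 20 20 20 20 20 20  95 f0 29 c9 36 27 9e 29  |GG      ..).6'.)|         
00000030  ec 5c 86 7e 2f a1 ca 60  f9 5b 16 d8 8a dd f0 67  |.\.~/..`.[.....g|         
00000040  9c 9c d5 1d 66 7b b9 ef  10 ed 96 a4 c8 8f 70 f9  |....f{........p.|         
00000050  4c d3 bb ad 12 cb cb cb  cb cb cb cb 90 f6 12 ac  |L...............|         
00000060  11 cc 4e 00 6d ee 42 42  42                       |..N.m.BBB       |         
                                                                                       
                                                                                       
                                                                                       
                                                                                       
                                                                                       


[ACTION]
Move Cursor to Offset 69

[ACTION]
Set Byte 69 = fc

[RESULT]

00000000  8f e3 e3 e3 e3 e3 e3 e3  e3 49 e0 34 70 cb cb 0b  |.........I.4p...|         
00000010  40 0d 2e e7 45 e8 37 3b  36 d5 5b 5a 45 23 47 47  |@...E.7;6.[ZE#GG|         
00000020  47 47 20 20 20 20 20 20  95 f0 29 c9 36 27 9e 29  |GG      ..).6'.)|         
00000030  ec 5c 86 7e 2f a1 ca 60  f9 5b 16 d8 8a dd f0 67  |.\.~/..`.[.....g|         
00000040  9c 9c d5 1d 66 FC b9 ef  10 ed 96 a4 c8 8f 70 f9  |....f.........p.|         
00000050  4c d3 bb ad 12 cb cb cb  cb cb cb cb 90 f6 12 ac  |L...............|         
00000060  11 cc 4e 00 6d ee 42 42  42                       |..N.m.BBB       |         
                                                                                       
                                                                                       
                                                                                       
                                                                                       
                                                                                       


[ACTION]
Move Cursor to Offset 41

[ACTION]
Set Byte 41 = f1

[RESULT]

00000000  8f e3 e3 e3 e3 e3 e3 e3  e3 49 e0 34 70 cb cb 0b  |.........I.4p...|         
00000010  40 0d 2e e7 45 e8 37 3b  36 d5 5b 5a 45 23 47 47  |@...E.7;6.[ZE#GG|         
00000020  47 47 20 20 20 20 20 20  95 F1 29 c9 36 27 9e 29  |GG      ..).6'.)|         
00000030  ec 5c 86 7e 2f a1 ca 60  f9 5b 16 d8 8a dd f0 67  |.\.~/..`.[.....g|         
00000040  9c 9c d5 1d 66 fc b9 ef  10 ed 96 a4 c8 8f 70 f9  |....f.........p.|         
00000050  4c d3 bb ad 12 cb cb cb  cb cb cb cb 90 f6 12 ac  |L...............|         
00000060  11 cc 4e 00 6d ee 42 42  42                       |..N.m.BBB       |         
                                                                                       
                                                                                       
                                                                                       
                                                                                       
                                                                                       


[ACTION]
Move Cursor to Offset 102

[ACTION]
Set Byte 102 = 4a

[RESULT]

00000000  8f e3 e3 e3 e3 e3 e3 e3  e3 49 e0 34 70 cb cb 0b  |.........I.4p...|         
00000010  40 0d 2e e7 45 e8 37 3b  36 d5 5b 5a 45 23 47 47  |@...E.7;6.[ZE#GG|         
00000020  47 47 20 20 20 20 20 20  95 f1 29 c9 36 27 9e 29  |GG      ..).6'.)|         
00000030  ec 5c 86 7e 2f a1 ca 60  f9 5b 16 d8 8a dd f0 67  |.\.~/..`.[.....g|         
00000040  9c 9c d5 1d 66 fc b9 ef  10 ed 96 a4 c8 8f 70 f9  |....f.........p.|         
00000050  4c d3 bb ad 12 cb cb cb  cb cb cb cb 90 f6 12 ac  |L...............|         
00000060  11 cc 4e 00 6d ee 4A 42  42                       |..N.m.JBB       |         
                                                                                       
                                                                                       
                                                                                       
                                                                                       
                                                                                       


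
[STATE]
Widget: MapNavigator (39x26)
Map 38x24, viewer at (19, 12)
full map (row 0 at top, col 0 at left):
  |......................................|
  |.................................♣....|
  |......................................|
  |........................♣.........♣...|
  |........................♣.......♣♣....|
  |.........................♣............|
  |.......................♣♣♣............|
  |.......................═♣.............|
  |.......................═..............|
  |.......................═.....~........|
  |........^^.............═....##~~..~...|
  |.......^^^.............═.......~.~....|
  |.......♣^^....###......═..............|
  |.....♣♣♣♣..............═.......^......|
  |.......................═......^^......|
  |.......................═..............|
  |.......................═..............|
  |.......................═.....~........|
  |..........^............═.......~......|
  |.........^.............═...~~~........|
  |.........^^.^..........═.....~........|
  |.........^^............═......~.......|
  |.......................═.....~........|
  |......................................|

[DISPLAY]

                                       
...................................... 
.................................♣.... 
...................................... 
........................♣.........♣... 
........................♣.......♣♣.... 
.........................♣............ 
.......................♣♣♣............ 
.......................═♣............. 
.......................═.............. 
.......................═.....~........ 
........^^.............═....##~~..~... 
.......^^^.............═.......~.~.... 
.......♣^^....###..@...═.............. 
.....♣♣♣♣..............═.......^...... 
.......................═......^^...... 
.......................═.............. 
.......................═.............. 
.......................═.....~........ 
..........^............═.......~...... 
.........^.............═...~~~........ 
.........^^.^..........═.....~........ 
.........^^............═......~....... 
.......................═.....~........ 
...................................... 
                                       


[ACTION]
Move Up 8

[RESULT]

                                       
                                       
                                       
                                       
                                       
                                       
                                       
                                       
                                       
...................................... 
.................................♣.... 
...................................... 
........................♣.........♣... 
...................@....♣.......♣♣.... 
.........................♣............ 
.......................♣♣♣............ 
.......................═♣............. 
.......................═.............. 
.......................═.....~........ 
........^^.............═....##~~..~... 
.......^^^.............═.......~.~.... 
.......♣^^....###......═.............. 
.....♣♣♣♣..............═.......^...... 
.......................═......^^...... 
.......................═.............. 
.......................═.............. 


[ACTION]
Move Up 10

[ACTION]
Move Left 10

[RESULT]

                                       
                                       
                                       
                                       
                                       
                                       
                                       
                                       
                                       
                                       
                                       
                                       
                                       
          .........@...................
          .............................
          .............................
          ........................♣....
          ........................♣....
          .........................♣...
          .......................♣♣♣...
          .......................═♣....
          .......................═.....
          .......................═.....
          ........^^.............═....#
          .......^^^.............═.....
          .......♣^^....###......═.....


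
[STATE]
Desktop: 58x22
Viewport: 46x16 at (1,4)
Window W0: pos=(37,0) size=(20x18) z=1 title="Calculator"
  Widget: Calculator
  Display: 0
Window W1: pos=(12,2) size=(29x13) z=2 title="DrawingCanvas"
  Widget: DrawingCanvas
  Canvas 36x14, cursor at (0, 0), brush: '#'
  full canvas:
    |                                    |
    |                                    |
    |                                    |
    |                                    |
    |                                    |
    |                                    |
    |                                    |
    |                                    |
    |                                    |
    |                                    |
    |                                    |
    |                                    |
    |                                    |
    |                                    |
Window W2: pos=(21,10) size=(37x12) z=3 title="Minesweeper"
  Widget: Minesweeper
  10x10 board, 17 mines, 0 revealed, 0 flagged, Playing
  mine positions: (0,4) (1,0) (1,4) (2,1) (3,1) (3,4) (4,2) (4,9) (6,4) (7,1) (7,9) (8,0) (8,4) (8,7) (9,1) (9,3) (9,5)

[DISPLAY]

           ┠───────────────────────────┨─┬───┬
           ┃+                          ┃ │ 8 │
           ┃                           ┃─┼───┼
           ┃                           ┃ │ 5 │
           ┃                           ┃─┼───┼
           ┃                           ┃ │ 2 │
           ┃        ┏━━━━━━━━━━━━━━━━━━━━━━━━━
           ┃        ┃ Minesweeper             
           ┃        ┠─────────────────────────
           ┃        ┃■■■■■■■■■■               
           ┗━━━━━━━━┃■■■■■■■■■■               
                    ┃■■■■■■■■■■               
                    ┃■■■■■■■■■■               
                    ┃■■■■■■■■■■               
                    ┃■■■■■■■■■■               
                    ┃■■■■■■■■■■               


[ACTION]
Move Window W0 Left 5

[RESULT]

           ┠───────────────────────────┨┬───┬─
           ┃+                          ┃│ 9 │ 
           ┃                           ┃┼───┼─
           ┃                           ┃│ 6 │ 
           ┃                           ┃┼───┼─
           ┃                           ┃│ 3 │ 
           ┃        ┏━━━━━━━━━━━━━━━━━━━━━━━━━
           ┃        ┃ Minesweeper             
           ┃        ┠─────────────────────────
           ┃        ┃■■■■■■■■■■               
           ┗━━━━━━━━┃■■■■■■■■■■               
                    ┃■■■■■■■■■■               
                    ┃■■■■■■■■■■               
                    ┃■■■■■■■■■■               
                    ┃■■■■■■■■■■               
                    ┃■■■■■■■■■■               


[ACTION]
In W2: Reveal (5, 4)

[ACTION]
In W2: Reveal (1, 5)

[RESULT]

           ┠───────────────────────────┨┬───┬─
           ┃+                          ┃│ 9 │ 
           ┃                           ┃┼───┼─
           ┃                           ┃│ 6 │ 
           ┃                           ┃┼───┼─
           ┃                           ┃│ 3 │ 
           ┃        ┏━━━━━━━━━━━━━━━━━━━━━━━━━
           ┃        ┃ Minesweeper             
           ┃        ┠─────────────────────────
           ┃        ┃■■■■■■■■■■               
           ┗━━━━━━━━┃■■■■■2■■■■               
                    ┃■■■■■■■■■■               
                    ┃■■■■■■■■■■               
                    ┃■■■■■■■■■■               
                    ┃■■■■1■■■■■               
                    ┃■■■■■■■■■■               


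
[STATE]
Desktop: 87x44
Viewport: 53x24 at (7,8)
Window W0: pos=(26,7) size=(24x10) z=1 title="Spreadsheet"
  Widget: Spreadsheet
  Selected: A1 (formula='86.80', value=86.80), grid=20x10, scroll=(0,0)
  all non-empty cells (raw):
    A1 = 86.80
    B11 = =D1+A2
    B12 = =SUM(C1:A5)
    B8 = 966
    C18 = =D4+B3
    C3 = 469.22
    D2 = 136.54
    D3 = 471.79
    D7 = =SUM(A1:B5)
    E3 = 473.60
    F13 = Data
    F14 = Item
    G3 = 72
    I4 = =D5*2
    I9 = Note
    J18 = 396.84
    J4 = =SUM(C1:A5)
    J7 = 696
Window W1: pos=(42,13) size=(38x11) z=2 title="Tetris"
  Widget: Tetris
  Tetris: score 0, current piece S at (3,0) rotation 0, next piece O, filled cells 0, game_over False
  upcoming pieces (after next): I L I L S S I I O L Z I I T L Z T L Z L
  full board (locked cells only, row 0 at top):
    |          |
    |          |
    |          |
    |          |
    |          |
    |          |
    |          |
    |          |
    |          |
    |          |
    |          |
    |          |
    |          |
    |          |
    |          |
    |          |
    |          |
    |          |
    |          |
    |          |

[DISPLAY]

                   ┃ Spreadsheet          ┃          
                   ┠──────────────────────┨          
                   ┃A1: 86.80             ┃          
                   ┃       A       B      ┃          
                   ┃----------------------┃          
                   ┃  1  [86.80]   ┏━━━━━━━━━━━━━━━━━
                   ┃  2        0   ┃ Tetris          
                   ┃  3        0   ┠─────────────────
                   ┗━━━━━━━━━━━━━━━┃          │Next: 
                                   ┃          │▓▓    
                                   ┃          │▓▓    
                                   ┃          │      
                                   ┃          │      
                                   ┃          │      
                                   ┃          │Score:
                                   ┗━━━━━━━━━━━━━━━━━
                                                     
                                                     
                                                     
                                                     
                                                     
                                                     
                                                     
                                                     


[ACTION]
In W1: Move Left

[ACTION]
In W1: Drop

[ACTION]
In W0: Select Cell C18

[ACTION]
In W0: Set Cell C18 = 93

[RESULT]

                   ┃ Spreadsheet          ┃          
                   ┠──────────────────────┨          
                   ┃C18: 93               ┃          
                   ┃       A       B      ┃          
                   ┃----------------------┃          
                   ┃  1    86.80   ┏━━━━━━━━━━━━━━━━━
                   ┃  2        0   ┃ Tetris          
                   ┃  3        0   ┠─────────────────
                   ┗━━━━━━━━━━━━━━━┃          │Next: 
                                   ┃          │▓▓    
                                   ┃          │▓▓    
                                   ┃          │      
                                   ┃          │      
                                   ┃          │      
                                   ┃          │Score:
                                   ┗━━━━━━━━━━━━━━━━━
                                                     
                                                     
                                                     
                                                     
                                                     
                                                     
                                                     
                                                     


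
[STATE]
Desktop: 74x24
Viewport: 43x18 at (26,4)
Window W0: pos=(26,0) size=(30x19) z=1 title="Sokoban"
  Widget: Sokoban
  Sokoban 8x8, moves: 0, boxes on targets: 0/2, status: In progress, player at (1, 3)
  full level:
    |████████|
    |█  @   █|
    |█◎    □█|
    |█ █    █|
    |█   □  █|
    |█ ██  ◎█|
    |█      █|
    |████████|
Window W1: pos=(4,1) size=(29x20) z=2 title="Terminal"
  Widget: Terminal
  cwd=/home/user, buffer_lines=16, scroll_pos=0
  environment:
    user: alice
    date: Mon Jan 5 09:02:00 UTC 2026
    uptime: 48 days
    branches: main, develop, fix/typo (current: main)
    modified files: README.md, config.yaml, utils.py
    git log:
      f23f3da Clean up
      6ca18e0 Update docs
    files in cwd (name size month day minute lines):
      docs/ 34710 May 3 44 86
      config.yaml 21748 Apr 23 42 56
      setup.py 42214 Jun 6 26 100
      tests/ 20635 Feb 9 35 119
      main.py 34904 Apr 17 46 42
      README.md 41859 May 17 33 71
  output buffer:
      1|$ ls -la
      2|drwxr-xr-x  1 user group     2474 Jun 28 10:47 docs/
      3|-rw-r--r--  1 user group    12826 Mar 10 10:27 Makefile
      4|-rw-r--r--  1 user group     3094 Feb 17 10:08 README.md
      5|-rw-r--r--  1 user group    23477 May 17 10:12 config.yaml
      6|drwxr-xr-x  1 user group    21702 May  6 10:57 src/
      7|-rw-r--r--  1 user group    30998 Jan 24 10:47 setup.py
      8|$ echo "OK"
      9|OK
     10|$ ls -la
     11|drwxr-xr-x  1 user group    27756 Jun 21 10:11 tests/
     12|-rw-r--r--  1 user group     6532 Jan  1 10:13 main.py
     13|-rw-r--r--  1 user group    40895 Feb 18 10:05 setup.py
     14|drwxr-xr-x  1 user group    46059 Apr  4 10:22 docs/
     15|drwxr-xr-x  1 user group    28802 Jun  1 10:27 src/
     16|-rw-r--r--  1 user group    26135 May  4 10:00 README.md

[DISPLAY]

      ┃ █                    ┃             
oup   ┃□█                    ┃             
oup   ┃ █                    ┃             
oup   ┃ █                    ┃             
oup   ┃◎█                    ┃             
oup   ┃ █                    ┃             
oup   ┃██                    ┃             
      ┃ 0  0/2               ┃             
      ┃                      ┃             
      ┃                      ┃             
oup   ┃                      ┃             
oup   ┃                      ┃             
oup   ┃                      ┃             
oup   ┃                      ┃             
oup   ┃━━━━━━━━━━━━━━━━━━━━━━┛             
oup   ┃                                    
━━━━━━┛                                    
                                           


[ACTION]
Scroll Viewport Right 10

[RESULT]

 ┃ █                    ┃                  
 ┃□█                    ┃                  
 ┃ █                    ┃                  
 ┃ █                    ┃                  
 ┃◎█                    ┃                  
 ┃ █                    ┃                  
 ┃██                    ┃                  
 ┃ 0  0/2               ┃                  
 ┃                      ┃                  
 ┃                      ┃                  
 ┃                      ┃                  
 ┃                      ┃                  
 ┃                      ┃                  
 ┃                      ┃                  
 ┃━━━━━━━━━━━━━━━━━━━━━━┛                  
 ┃                                         
━┛                                         
                                           


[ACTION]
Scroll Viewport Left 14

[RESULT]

               ┃ █                    ┃    
1 user group   ┃□█                    ┃    
1 user group   ┃ █                    ┃    
1 user group   ┃ █                    ┃    
1 user group   ┃◎█                    ┃    
1 user group   ┃ █                    ┃    
1 user group   ┃██                    ┃    
               ┃ 0  0/2               ┃    
               ┃                      ┃    
               ┃                      ┃    
1 user group   ┃                      ┃    
1 user group   ┃                      ┃    
1 user group   ┃                      ┃    
1 user group   ┃                      ┃    
1 user group   ┃━━━━━━━━━━━━━━━━━━━━━━┛    
1 user group   ┃                           
━━━━━━━━━━━━━━━┛                           
                                           


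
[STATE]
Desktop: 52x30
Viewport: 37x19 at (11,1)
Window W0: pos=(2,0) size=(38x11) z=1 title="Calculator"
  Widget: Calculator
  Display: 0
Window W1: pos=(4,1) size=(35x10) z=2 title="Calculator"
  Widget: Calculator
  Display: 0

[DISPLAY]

━━━━━━━━━━━━━━━━━━━━━━━━━━━┓┃        
lator                      ┃┨        
───────────────────────────┨┃        
                          0┃┃        
──┬───┬───┐                ┃┃        
8 │ 9 │ ÷ │                ┃┃        
──┼───┼───┤                ┃┃        
5 │ 6 │ × │                ┃┃        
──┴───┴───┘                ┃┃        
━━━━━━━━━━━━━━━━━━━━━━━━━━━┛┛        
                                     
                                     
                                     
                                     
                                     
                                     
                                     
                                     
                                     


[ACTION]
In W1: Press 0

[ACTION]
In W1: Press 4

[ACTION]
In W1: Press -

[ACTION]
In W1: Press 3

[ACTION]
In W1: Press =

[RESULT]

━━━━━━━━━━━━━━━━━━━━━━━━━━━┓┃        
lator                      ┃┨        
───────────────────────────┨┃        
                          1┃┃        
──┬───┬───┐                ┃┃        
8 │ 9 │ ÷ │                ┃┃        
──┼───┼───┤                ┃┃        
5 │ 6 │ × │                ┃┃        
──┴───┴───┘                ┃┃        
━━━━━━━━━━━━━━━━━━━━━━━━━━━┛┛        
                                     
                                     
                                     
                                     
                                     
                                     
                                     
                                     
                                     
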